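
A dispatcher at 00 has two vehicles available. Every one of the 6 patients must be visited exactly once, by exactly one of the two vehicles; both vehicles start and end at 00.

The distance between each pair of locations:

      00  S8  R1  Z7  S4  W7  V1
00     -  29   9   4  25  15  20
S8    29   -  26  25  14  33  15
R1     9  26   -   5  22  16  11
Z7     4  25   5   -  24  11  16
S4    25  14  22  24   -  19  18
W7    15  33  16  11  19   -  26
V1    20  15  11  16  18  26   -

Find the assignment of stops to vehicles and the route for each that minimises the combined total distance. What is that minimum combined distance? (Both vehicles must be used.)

There are 2^5 − 1 = 31 ways to divide the 6 stops into two non-empty groups. For each, the best each vehicle can do is its own shortest tour through its group:
  {S8} + {R1, Z7, S4, W7, V1}: 58 + 72 = 130
  {R1} + {S8, Z7, S4, W7, V1}: 18 + 83 = 101
  {S8, R1} + {Z7, S4, W7, V1}: 64 + 72 = 136
  {Z7} + {S8, R1, S4, W7, V1}: 8 + 83 = 91
  {S8, Z7} + {R1, S4, W7, V1}: 58 + 72 = 130
  {R1, Z7} + {S8, S4, W7, V1}: 18 + 83 = 101
  … (31 splits in total)
Best: vehicle 1 00 → Z7 → 00 = 8; vehicle 2 00 → R1 → V1 → S8 → S4 → W7 → 00 = 83; combined 91.

91 — the smallest possible combined total.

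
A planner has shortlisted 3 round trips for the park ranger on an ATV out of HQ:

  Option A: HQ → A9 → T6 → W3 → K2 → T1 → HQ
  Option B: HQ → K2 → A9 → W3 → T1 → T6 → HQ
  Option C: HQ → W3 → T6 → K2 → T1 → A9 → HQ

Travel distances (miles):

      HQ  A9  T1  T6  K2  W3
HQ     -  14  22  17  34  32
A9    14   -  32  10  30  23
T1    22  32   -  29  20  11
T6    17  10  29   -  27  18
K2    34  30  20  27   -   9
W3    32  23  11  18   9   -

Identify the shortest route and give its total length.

Option A: 14 + 10 + 18 + 9 + 20 + 22 = 93
Option B: 34 + 30 + 23 + 11 + 29 + 17 = 144
Option C: 32 + 18 + 27 + 20 + 32 + 14 = 143

93 miles — Option A is the shortest.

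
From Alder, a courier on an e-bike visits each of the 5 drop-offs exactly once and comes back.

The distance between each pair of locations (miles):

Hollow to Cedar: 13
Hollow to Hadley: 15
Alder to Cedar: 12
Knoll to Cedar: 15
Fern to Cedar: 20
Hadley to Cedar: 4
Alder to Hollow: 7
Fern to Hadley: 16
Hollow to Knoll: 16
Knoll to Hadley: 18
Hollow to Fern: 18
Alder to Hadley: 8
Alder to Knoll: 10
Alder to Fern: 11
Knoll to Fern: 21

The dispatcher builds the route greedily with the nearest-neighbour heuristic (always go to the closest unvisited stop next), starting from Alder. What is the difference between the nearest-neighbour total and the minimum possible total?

From Alder: Hollow=7, Hadley=8, Knoll=10, Fern=11, Cedar=12 → choose Hollow (7).
From Hollow: Cedar=13, Hadley=15, Knoll=16, Fern=18 → choose Cedar (13).
From Cedar: Hadley=4, Knoll=15, Fern=20 → choose Hadley (4).
From Hadley: Fern=16, Knoll=18 → choose Fern (16).
From Fern: Knoll=21 → choose Knoll (21).
NN route Alder → Hollow → Cedar → Hadley → Fern → Knoll → Alder costs 71.
Optimal: Alder → Hollow → Knoll → Cedar → Hadley → Fern → Alder costs 69 (by enumerating all 60 distinct tours).
Excess = 71 − 69 = 2.

2 miles longer than the optimal tour.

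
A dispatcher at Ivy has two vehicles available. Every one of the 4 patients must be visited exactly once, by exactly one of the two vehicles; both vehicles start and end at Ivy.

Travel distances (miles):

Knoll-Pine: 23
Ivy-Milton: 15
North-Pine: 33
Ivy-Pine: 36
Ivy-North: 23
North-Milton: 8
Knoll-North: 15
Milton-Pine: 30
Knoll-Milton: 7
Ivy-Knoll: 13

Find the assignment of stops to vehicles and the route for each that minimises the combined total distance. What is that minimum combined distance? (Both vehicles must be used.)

118 miles — the smallest possible combined total.

Check every non-empty split of the stops between the two vehicles; for each half take its own optimal tour:
  {Knoll} + {North, Milton, Pine}: 26 + 92 = 118
  {North} + {Knoll, Milton, Pine}: 46 + 81 = 127
  {Knoll, North} + {Milton, Pine}: 51 + 81 = 132
  {Milton} + {Knoll, North, Pine}: 30 + 92 = 122
  {Knoll, Milton} + {North, Pine}: 35 + 92 = 127
  {North, Milton} + {Knoll, Pine}: 46 + 72 = 118
  … (7 splits in total)
Best: vehicle 1 Ivy → Knoll → Ivy = 26; vehicle 2 Ivy → Milton → North → Pine → Ivy = 92; combined 118.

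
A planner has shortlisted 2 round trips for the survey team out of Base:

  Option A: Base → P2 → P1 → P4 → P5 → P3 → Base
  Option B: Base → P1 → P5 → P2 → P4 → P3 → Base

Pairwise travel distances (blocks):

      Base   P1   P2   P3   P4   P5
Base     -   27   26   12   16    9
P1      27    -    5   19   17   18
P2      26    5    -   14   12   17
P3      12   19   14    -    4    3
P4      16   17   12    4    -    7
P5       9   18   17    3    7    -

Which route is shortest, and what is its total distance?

Option A: 26 + 5 + 17 + 7 + 3 + 12 = 70
Option B: 27 + 18 + 17 + 12 + 4 + 12 = 90

Shortest is Option A, total 70 blocks.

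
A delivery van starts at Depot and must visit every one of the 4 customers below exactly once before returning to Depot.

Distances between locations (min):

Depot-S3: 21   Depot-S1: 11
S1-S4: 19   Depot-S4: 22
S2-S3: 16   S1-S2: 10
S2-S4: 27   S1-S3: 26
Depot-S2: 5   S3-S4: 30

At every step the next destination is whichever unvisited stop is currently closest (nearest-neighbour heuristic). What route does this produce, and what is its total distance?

Depot → [S2:5 / S1:11 / S3:21 / S4:22] → S2 (5)
S2 → [S1:10 / S3:16 / S4:27] → S1 (10)
S1 → [S4:19 / S3:26] → S4 (19)
S4 → [S3:30] → S3 (30)
Return S3→Depot: 21.
Total = 5 + 10 + 19 + 30 + 21 = 85.

Total distance 85 min via the nearest-neighbour route Depot → S2 → S1 → S4 → S3 → Depot.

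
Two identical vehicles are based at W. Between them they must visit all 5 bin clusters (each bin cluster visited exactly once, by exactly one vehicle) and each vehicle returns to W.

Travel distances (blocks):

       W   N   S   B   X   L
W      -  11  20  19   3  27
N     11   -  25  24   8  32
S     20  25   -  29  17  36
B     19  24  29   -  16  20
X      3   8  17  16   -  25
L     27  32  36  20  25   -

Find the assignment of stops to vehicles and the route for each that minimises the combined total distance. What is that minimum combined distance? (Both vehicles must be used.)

Minimum combined distance: 117 blocks.

There are 2^4 − 1 = 15 ways to divide the 5 stops into two non-empty groups. For each, the best each vehicle can do is its own shortest tour through its group:
  {N} + {S, B, X, L}: 22 + 95 = 117
  {S} + {N, B, X, L}: 40 + 82 = 122
  {N, S} + {B, X, L}: 56 + 66 = 122
  {B} + {N, S, X, L}: 38 + 99 = 137
  {N, B} + {S, X, L}: 54 + 83 = 137
  {S, B} + {N, X, L}: 68 + 70 = 138
  … (15 splits in total)
Best: vehicle 1 W → N → W = 22; vehicle 2 W → S → L → B → X → W = 95; combined 117.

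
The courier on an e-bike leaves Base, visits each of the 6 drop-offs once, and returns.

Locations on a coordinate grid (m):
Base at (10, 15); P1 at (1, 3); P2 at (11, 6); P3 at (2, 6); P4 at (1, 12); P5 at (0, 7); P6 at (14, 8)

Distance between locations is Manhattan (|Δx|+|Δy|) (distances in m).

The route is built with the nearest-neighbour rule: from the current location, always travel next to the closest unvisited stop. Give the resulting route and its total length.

Base → [P2:10 / P6:11 / P4:12 / P3:17 / P5:18 / P1:21] → P2 (10)
P2 → [P6:5 / P3:9 / P5:12 / P1:13 / P4:16] → P6 (5)
P6 → [P3:14 / P5:15 / P4:17 / P1:18] → P3 (14)
P3 → [P5:3 / P1:4 / P4:7] → P5 (3)
P5 → [P1:5 / P4:6] → P1 (5)
P1 → [P4:9] → P4 (9)
Return P4→Base: 12.
Total = 10 + 5 + 14 + 3 + 5 + 9 + 12 = 58.

Nearest-neighbour total = 58 m; route Base → P2 → P6 → P3 → P5 → P1 → P4 → Base.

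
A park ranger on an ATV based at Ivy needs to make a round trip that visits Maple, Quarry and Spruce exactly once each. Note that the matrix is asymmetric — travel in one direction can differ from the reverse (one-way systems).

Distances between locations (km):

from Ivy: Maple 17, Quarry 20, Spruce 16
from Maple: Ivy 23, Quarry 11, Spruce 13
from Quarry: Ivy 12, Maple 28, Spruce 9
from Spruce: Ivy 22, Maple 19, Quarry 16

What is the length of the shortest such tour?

Shortest round trip = 58 km.

Ivy - Maple - Quarry - Spruce - Ivy: 17+11+9+22 = 59
Ivy - Maple - Spruce - Quarry - Ivy: 17+13+16+12 = 58
Ivy - Quarry - Maple - Spruce - Ivy: 20+28+13+22 = 83
Ivy - Quarry - Spruce - Maple - Ivy: 20+9+19+23 = 71
Ivy - Spruce - Maple - Quarry - Ivy: 16+19+11+12 = 58
Ivy - Spruce - Quarry - Maple - Ivy: 16+16+28+23 = 83
The minimum is 58.
One optimal route: Ivy → Maple → Spruce → Quarry → Ivy.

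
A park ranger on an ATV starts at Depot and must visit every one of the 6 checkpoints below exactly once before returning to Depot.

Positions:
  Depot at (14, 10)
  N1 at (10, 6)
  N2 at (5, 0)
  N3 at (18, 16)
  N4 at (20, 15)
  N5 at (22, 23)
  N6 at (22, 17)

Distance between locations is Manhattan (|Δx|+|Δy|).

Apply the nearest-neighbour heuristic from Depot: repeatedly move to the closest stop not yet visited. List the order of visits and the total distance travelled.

Total distance 82 via the nearest-neighbour route Depot → N1 → N2 → N3 → N4 → N6 → N5 → Depot.

At Depot the remaining stops are N1 8, N3 10, N4 11, N6 15, N2 19, N5 21; go to N1.
At N1 the remaining stops are N2 11, N3 18, N4 19, N6 23, N5 29; go to N2.
At N2 the remaining stops are N3 29, N4 30, N6 34, N5 40; go to N3.
At N3 the remaining stops are N4 3, N6 5, N5 11; go to N4.
At N4 the remaining stops are N6 4, N5 10; go to N6.
At N6 the remaining stops are N5 6; go to N5.
Return N5→Depot: 21.
Total = 8 + 11 + 29 + 3 + 4 + 6 + 21 = 82.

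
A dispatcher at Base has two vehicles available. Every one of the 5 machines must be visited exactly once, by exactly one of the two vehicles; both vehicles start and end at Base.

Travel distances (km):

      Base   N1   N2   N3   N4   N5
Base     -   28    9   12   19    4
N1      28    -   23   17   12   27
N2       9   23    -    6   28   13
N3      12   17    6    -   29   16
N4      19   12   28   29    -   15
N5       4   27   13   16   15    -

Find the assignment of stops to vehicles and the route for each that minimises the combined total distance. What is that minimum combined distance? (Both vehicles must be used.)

71 km — the smallest possible combined total.

There are 2^4 − 1 = 15 ways to divide the 5 stops into two non-empty groups. For each, the best each vehicle can do is its own shortest tour through its group:
  {N1} + {N2, N3, N4, N5}: 56 + 63 = 119
  {N2} + {N1, N3, N4, N5}: 18 + 60 = 78
  {N1, N2} + {N3, N4, N5}: 60 + 60 = 120
  {N3} + {N1, N2, N4, N5}: 24 + 63 = 87
  {N1, N3} + {N2, N4, N5}: 57 + 56 = 113
  {N2, N3} + {N1, N4, N5}: 27 + 59 = 86
  … (15 splits in total)
  {N1, N2, N3, N4} + {N5}: 63 + 8 = 71  ← best
Best: vehicle 1 Base → N2 → N3 → N1 → N4 → Base = 63; vehicle 2 Base → N5 → Base = 8; combined 71.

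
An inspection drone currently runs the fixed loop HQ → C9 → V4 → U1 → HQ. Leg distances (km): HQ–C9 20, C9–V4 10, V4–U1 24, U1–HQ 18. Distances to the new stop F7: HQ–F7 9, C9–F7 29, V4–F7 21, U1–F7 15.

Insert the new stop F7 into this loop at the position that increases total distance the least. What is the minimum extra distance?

Insertion cost between consecutive stops i–j is d(i,F7) + d(F7,j) − d(i,j):
  between HQ and C9: 9 + 29 − 20 = 18
  between C9 and V4: 29 + 21 − 10 = 40
  between V4 and U1: 21 + 15 − 24 = 12
  between U1 and HQ: 15 + 9 − 18 = 6
Cheapest insertion is between U1 and HQ, adding 6.
New total = 72 + 6 = 78.

+6 km — insert F7 between U1 and HQ.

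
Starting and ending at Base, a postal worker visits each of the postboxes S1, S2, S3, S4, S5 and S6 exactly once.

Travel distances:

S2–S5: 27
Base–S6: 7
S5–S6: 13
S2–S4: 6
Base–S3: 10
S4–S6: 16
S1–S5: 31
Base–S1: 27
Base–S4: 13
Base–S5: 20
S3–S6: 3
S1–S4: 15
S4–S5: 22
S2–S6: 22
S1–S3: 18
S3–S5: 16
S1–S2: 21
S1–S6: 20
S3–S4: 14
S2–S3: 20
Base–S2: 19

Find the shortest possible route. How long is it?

Shortest round trip = 94.

With 6 stops there are 6!/2 = 360 distinct round trips (a route and its reverse cost the same).
Base - S1 - S2 - S3 - S4 - S5 - S6 - Base: 27+21+20+14+22+13+7 = 124
Base - S1 - S2 - S3 - S4 - S6 - S5 - Base: 27+21+20+14+16+13+20 = 131
Base - S1 - S2 - S3 - S5 - S4 - S6 - Base: 27+21+20+16+22+16+7 = 129
Base - S1 - S2 - S3 - S5 - S6 - S4 - Base: 27+21+20+16+13+16+13 = 126
Base - S1 - S2 - S3 - S6 - S4 - S5 - Base: 27+21+20+3+16+22+20 = 129
Base - S1 - S2 - S3 - S6 - S5 - S4 - Base: 27+21+20+3+13+22+13 = 119
Base - S1 - S2 - S4 - S3 - S5 - S6 - Base: 27+21+6+14+16+13+7 = 104
Base - S1 - S2 - S4 - S3 - S6 - S5 - Base: 27+21+6+14+3+13+20 = 104
… (352 more)
Base - S2 - S4 - S1 - S3 - S5 - S6 - Base: 19+6+15+18+16+13+7 = 94  ← best
The minimum is 94.
One optimal route: Base → S2 → S4 → S1 → S3 → S5 → S6 → Base (or its reverse).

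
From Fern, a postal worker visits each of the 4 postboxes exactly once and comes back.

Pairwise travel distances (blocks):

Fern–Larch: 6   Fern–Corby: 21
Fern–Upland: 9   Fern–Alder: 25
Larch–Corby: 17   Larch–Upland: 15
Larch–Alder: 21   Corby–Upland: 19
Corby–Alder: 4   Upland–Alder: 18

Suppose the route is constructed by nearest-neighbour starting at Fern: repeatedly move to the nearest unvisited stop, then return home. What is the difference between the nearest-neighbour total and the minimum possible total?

The nearest-neighbour route is 10 blocks longer than optimal.

From Fern: Larch=6, Upland=9, Corby=21, Alder=25 → choose Larch (6).
From Larch: Upland=15, Corby=17, Alder=21 → choose Upland (15).
From Upland: Alder=18, Corby=19 → choose Alder (18).
From Alder: Corby=4 → choose Corby (4).
NN route Fern → Larch → Upland → Alder → Corby → Fern costs 64.
Optimal: Fern → Larch → Corby → Alder → Upland → Fern costs 54 (by enumerating all 12 distinct tours).
Excess = 64 − 54 = 10.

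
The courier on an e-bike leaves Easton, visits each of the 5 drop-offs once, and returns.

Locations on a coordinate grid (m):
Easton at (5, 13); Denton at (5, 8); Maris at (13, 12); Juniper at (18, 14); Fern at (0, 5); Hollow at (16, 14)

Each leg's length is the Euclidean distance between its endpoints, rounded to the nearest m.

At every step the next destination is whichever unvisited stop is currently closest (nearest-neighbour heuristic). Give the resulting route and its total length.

Nearest-neighbour total = 45 m; route Easton → Denton → Fern → Maris → Hollow → Juniper → Easton.

Easton → [Denton:5 / Maris:8 / Fern:9 / Hollow:11 / Juniper:13] → Denton (5)
Denton → [Fern:6 / Maris:9 / Hollow:13 / Juniper:14] → Fern (6)
Fern → [Maris:15 / Hollow:18 / Juniper:20] → Maris (15)
Maris → [Hollow:4 / Juniper:5] → Hollow (4)
Hollow → [Juniper:2] → Juniper (2)
Return Juniper→Easton: 13.
Total = 5 + 6 + 15 + 4 + 2 + 13 = 45.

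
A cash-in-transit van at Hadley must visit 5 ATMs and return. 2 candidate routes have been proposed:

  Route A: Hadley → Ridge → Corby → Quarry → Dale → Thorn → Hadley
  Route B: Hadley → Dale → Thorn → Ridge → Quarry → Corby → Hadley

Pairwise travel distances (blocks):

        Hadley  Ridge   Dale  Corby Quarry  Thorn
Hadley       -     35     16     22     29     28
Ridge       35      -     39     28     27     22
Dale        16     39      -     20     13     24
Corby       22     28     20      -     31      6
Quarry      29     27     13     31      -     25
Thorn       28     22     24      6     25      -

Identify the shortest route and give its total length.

Route A: 35 + 28 + 31 + 13 + 24 + 28 = 159
Route B: 16 + 24 + 22 + 27 + 31 + 22 = 142

142 blocks — Route B is the shortest.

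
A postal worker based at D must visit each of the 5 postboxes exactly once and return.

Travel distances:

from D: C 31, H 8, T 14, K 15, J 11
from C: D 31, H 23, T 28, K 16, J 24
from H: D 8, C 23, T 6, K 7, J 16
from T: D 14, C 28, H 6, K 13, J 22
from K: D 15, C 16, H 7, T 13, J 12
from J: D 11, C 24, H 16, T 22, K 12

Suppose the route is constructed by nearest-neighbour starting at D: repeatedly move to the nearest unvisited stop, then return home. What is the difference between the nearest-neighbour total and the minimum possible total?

From D: H=8, J=11, T=14, K=15, C=31 → choose H (8).
From H: T=6, K=7, J=16, C=23 → choose T (6).
From T: K=13, J=22, C=28 → choose K (13).
From K: J=12, C=16 → choose J (12).
From J: C=24 → choose C (24).
NN route D → H → T → K → J → C → D costs 94.
Optimal: D → H → T → K → C → J → D costs 78 (by enumerating all 60 distinct tours).
Excess = 94 − 78 = 16.

16 longer than the optimal tour.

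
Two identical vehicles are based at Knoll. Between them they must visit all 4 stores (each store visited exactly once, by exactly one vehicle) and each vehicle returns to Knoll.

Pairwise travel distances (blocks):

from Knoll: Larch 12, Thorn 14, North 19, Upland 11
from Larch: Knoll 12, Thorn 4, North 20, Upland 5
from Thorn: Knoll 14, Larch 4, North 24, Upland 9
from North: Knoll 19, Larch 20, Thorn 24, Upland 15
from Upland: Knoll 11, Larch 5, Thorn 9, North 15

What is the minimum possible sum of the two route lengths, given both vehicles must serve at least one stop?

Minimum combined distance: 72 blocks.

Try each way of splitting the stops between the two vehicles (each non-empty) and, for each split, find the best tour for each vehicle:
  {Larch} + {Thorn, North, Upland}: 24 + 57 = 81
  {Thorn} + {Larch, North, Upland}: 28 + 51 = 79
  {Larch, Thorn} + {North, Upland}: 30 + 45 = 75
  {North} + {Larch, Thorn, Upland}: 38 + 34 = 72
  {Larch, North} + {Thorn, Upland}: 51 + 34 = 85
  {Thorn, North} + {Larch, Upland}: 57 + 28 = 85
  … (7 splits in total)
Best: vehicle 1 Knoll → North → Knoll = 38; vehicle 2 Knoll → Thorn → Larch → Upland → Knoll = 34; combined 72.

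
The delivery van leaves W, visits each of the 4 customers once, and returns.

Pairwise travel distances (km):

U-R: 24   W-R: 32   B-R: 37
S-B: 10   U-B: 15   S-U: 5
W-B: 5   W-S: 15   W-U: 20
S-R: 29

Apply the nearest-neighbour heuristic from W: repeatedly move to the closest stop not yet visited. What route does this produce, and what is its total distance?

76 km along W → B → S → U → R → W.

W → [B:5 / S:15 / U:20 / R:32] → B (5)
B → [S:10 / U:15 / R:37] → S (10)
S → [U:5 / R:29] → U (5)
U → [R:24] → R (24)
Return R→W: 32.
Total = 5 + 10 + 5 + 24 + 32 = 76.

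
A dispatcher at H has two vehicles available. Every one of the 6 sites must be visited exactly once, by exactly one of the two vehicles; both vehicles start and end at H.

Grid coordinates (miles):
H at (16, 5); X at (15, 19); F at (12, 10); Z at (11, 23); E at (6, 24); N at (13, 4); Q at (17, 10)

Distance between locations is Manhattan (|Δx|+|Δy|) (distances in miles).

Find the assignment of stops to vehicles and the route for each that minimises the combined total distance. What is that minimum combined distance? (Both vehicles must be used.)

Minimum combined distance: 68 miles.

There are 2^5 − 1 = 31 ways to divide the 6 stops into two non-empty groups. For each, the best each vehicle can do is its own shortest tour through its group:
  {X} + {F, Z, E, N, Q}: 30 + 62 = 92
  {F} + {X, Z, E, N, Q}: 18 + 62 = 80
  {X, F} + {Z, E, N, Q}: 36 + 62 = 98
  {Z} + {X, F, E, N, Q}: 46 + 62 = 108
  {X, Z} + {F, E, N, Q}: 46 + 62 = 108
  {F, Z} + {X, E, N, Q}: 46 + 62 = 108
  … (31 splits in total)
  {N} + {X, F, Z, E, Q}: 8 + 60 = 68  ← best
Best: vehicle 1 H → N → H = 8; vehicle 2 H → X → Z → E → F → Q → H = 60; combined 68.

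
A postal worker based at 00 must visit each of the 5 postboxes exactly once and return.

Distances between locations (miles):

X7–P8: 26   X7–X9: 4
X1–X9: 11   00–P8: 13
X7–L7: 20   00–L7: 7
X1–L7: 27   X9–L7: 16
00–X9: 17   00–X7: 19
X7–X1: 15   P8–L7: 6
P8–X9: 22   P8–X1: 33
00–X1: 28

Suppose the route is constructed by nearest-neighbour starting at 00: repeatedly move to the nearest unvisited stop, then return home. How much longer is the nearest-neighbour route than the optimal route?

00: L7=7, P8=13, X9=17, X7=19, X1=28 ⇒ L7
L7: P8=6, X9=16, X7=20, X1=27 ⇒ P8
P8: X9=22, X7=26, X1=33 ⇒ X9
X9: X7=4, X1=11 ⇒ X7
X7: X1=15 ⇒ X1
NN route 00 → L7 → P8 → X9 → X7 → X1 → 00 costs 82.
Optimal: 00 → X7 → X1 → X9 → P8 → L7 → 00 costs 80 (by enumerating all 60 distinct tours).
Excess = 82 − 80 = 2.

The nearest-neighbour route is 2 miles longer than optimal.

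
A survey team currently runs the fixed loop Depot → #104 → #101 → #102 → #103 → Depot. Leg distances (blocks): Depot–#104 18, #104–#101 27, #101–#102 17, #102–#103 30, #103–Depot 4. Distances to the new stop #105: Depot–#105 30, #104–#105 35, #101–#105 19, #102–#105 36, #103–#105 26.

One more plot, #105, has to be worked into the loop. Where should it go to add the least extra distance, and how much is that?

Adding 27 blocks by placing #105 on the #104–#101 leg.

Insertion cost between consecutive stops i–j is d(i,#105) + d(#105,j) − d(i,j):
  between Depot and #104: 30 + 35 − 18 = 47
  between #104 and #101: 35 + 19 − 27 = 27
  between #101 and #102: 19 + 36 − 17 = 38
  between #102 and #103: 36 + 26 − 30 = 32
  between #103 and Depot: 26 + 30 − 4 = 52
Cheapest insertion is between #104 and #101, adding 27.
New total = 96 + 27 = 123.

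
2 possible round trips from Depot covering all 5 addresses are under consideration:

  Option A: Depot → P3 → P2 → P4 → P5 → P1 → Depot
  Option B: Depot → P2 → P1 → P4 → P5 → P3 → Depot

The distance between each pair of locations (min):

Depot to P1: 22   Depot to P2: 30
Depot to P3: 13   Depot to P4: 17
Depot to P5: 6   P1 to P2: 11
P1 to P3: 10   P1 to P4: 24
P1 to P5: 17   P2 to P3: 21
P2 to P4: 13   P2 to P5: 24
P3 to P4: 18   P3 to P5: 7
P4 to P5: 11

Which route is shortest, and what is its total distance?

96 min — Option B is the shortest.

Option A: 13 + 21 + 13 + 11 + 17 + 22 = 97
Option B: 30 + 11 + 24 + 11 + 7 + 13 = 96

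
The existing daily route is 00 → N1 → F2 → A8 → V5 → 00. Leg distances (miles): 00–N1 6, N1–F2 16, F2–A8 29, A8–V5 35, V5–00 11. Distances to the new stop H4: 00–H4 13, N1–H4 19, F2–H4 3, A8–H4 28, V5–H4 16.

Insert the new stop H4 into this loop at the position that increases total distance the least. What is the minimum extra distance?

Insertion cost between consecutive stops i–j is d(i,H4) + d(H4,j) − d(i,j):
  between 00 and N1: 13 + 19 − 6 = 26
  between N1 and F2: 19 + 3 − 16 = 6
  between F2 and A8: 3 + 28 − 29 = 2
  between A8 and V5: 28 + 16 − 35 = 9
  between V5 and 00: 16 + 13 − 11 = 18
Cheapest insertion is between F2 and A8, adding 2.
New total = 97 + 2 = 99.

Adding 2 miles by placing H4 on the F2–A8 leg.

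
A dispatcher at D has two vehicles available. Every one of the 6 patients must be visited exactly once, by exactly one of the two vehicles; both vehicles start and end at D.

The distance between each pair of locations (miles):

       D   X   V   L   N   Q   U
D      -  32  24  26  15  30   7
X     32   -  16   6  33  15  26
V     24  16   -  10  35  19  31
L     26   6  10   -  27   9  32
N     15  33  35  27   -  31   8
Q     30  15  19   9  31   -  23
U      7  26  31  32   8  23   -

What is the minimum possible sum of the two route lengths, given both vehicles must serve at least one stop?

115 miles — the smallest possible combined total.

There are 2^5 − 1 = 31 ways to divide the 6 stops into two non-empty groups. For each, the best each vehicle can do is its own shortest tour through its group:
  {X} + {V, L, N, Q, U}: 64 + 89 = 153
  {V} + {X, L, N, Q, U}: 48 + 93 = 141
  {X, V} + {L, N, Q, U}: 72 + 81 = 153
  {L} + {X, V, N, Q, U}: 52 + 101 = 153
  {X, L} + {V, N, Q, U}: 64 + 89 = 153
  {V, L} + {X, N, Q, U}: 60 + 93 = 153
  … (31 splits in total)
  {N} + {X, V, L, Q, U}: 30 + 85 = 115  ← best
Best: vehicle 1 D → N → D = 30; vehicle 2 D → V → X → L → Q → U → D = 85; combined 115.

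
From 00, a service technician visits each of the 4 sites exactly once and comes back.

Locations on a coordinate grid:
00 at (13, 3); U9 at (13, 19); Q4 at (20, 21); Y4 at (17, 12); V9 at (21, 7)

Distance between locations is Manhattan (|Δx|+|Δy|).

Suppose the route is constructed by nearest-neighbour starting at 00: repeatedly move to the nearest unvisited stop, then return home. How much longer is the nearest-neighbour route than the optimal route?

8 longer than the optimal tour.

From 00: V9=12, Y4=13, U9=16, Q4=25 → choose V9 (12).
From V9: Y4=9, Q4=15, U9=20 → choose Y4 (9).
From Y4: U9=11, Q4=12 → choose U9 (11).
From U9: Q4=9 → choose Q4 (9).
NN route 00 → V9 → Y4 → U9 → Q4 → 00 costs 66.
Optimal: 00 → U9 → Q4 → Y4 → V9 → 00 costs 58 (by enumerating all 12 distinct tours).
Excess = 66 − 58 = 8.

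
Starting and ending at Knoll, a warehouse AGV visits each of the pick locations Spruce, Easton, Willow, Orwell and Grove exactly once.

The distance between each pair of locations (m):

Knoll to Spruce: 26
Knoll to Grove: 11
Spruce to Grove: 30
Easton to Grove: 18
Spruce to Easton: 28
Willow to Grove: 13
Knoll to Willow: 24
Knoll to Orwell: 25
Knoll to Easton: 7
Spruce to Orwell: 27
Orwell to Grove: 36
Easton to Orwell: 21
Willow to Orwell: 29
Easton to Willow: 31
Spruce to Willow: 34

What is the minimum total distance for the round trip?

Shortest round trip = 113 m.

With 5 stops there are 5!/2 = 60 distinct round trips (a route and its reverse cost the same).
Knoll-Spruce-Easton-Willow-Orwell-Grove-Knoll: 26+28+31+29+36+11 = 161
Knoll-Spruce-Easton-Willow-Grove-Orwell-Knoll: 26+28+31+13+36+25 = 159
Knoll-Spruce-Easton-Orwell-Willow-Grove-Knoll: 26+28+21+29+13+11 = 128
Knoll-Spruce-Easton-Orwell-Grove-Willow-Knoll: 26+28+21+36+13+24 = 148
Knoll-Spruce-Easton-Grove-Willow-Orwell-Knoll: 26+28+18+13+29+25 = 139
Knoll-Spruce-Easton-Grove-Orwell-Willow-Knoll: 26+28+18+36+29+24 = 161
Knoll-Spruce-Willow-Easton-Orwell-Grove-Knoll: 26+34+31+21+36+11 = 159
Knoll-Spruce-Willow-Easton-Grove-Orwell-Knoll: 26+34+31+18+36+25 = 170
Knoll-Spruce-Willow-Orwell-Easton-Grove-Knoll: 26+34+29+21+18+11 = 139
Knoll-Spruce-Willow-Orwell-Grove-Easton-Knoll: 26+34+29+36+18+7 = 150
Knoll-Spruce-Willow-Grove-Easton-Orwell-Knoll: 26+34+13+18+21+25 = 137
Knoll-Spruce-Willow-Grove-Orwell-Easton-Knoll: 26+34+13+36+21+7 = 137
Knoll-Spruce-Orwell-Easton-Willow-Grove-Knoll: 26+27+21+31+13+11 = 129
Knoll-Spruce-Orwell-Easton-Grove-Willow-Knoll: 26+27+21+18+13+24 = 129
… (46 more)
Knoll-Easton-Orwell-Spruce-Willow-Grove-Knoll: 7+21+27+34+13+11 = 113  ← best
The minimum is 113.
One optimal route: Knoll → Easton → Orwell → Spruce → Willow → Grove → Knoll (or its reverse).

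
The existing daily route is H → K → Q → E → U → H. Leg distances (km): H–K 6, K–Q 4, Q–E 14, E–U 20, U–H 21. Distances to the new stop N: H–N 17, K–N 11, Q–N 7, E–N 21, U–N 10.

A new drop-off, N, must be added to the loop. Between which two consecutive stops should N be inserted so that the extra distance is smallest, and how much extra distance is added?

Minimum extra distance: 6 km, inserting N between U and H.

Insertion cost between consecutive stops i–j is d(i,N) + d(N,j) − d(i,j):
  between H and K: 17 + 11 − 6 = 22
  between K and Q: 11 + 7 − 4 = 14
  between Q and E: 7 + 21 − 14 = 14
  between E and U: 21 + 10 − 20 = 11
  between U and H: 10 + 17 − 21 = 6
Cheapest insertion is between U and H, adding 6.
New total = 65 + 6 = 71.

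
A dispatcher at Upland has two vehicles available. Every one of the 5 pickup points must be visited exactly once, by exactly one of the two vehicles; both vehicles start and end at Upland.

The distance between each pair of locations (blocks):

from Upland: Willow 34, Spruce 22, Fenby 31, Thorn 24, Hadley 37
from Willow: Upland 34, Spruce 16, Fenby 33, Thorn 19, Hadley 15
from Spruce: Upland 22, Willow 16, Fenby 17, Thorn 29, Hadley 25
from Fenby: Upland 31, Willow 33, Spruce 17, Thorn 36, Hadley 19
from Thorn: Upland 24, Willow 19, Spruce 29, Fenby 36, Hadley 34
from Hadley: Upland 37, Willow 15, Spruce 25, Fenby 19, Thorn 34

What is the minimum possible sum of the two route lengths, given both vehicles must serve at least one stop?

There are 2^4 − 1 = 15 ways to divide the 5 stops into two non-empty groups. For each, the best each vehicle can do is its own shortest tour through its group:
  {Willow} + {Spruce, Fenby, Thorn, Hadley}: 68 + 116 = 184
  {Spruce} + {Willow, Fenby, Thorn, Hadley}: 44 + 108 = 152
  {Willow, Spruce} + {Fenby, Thorn, Hadley}: 72 + 108 = 180
  {Fenby} + {Willow, Spruce, Thorn, Hadley}: 62 + 105 = 167
  {Willow, Fenby} + {Spruce, Thorn, Hadley}: 98 + 105 = 203
  {Spruce, Fenby} + {Willow, Thorn, Hadley}: 70 + 95 = 165
  … (15 splits in total)
  {Thorn} + {Willow, Spruce, Fenby, Hadley}: 48 + 103 = 151  ← best
Best: vehicle 1 Upland → Thorn → Upland = 48; vehicle 2 Upland → Spruce → Willow → Hadley → Fenby → Upland = 103; combined 151.

Minimum combined distance: 151 blocks.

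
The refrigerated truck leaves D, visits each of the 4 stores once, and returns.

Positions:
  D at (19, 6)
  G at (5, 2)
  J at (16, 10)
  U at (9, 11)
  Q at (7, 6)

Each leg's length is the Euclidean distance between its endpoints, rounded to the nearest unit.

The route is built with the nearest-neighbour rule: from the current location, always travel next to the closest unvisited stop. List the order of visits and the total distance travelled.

At D the remaining stops are J 5, U 11, Q 12, G 15; go to J.
At J the remaining stops are U 7, Q 10, G 14; go to U.
At U the remaining stops are Q 5, G 10; go to Q.
At Q the remaining stops are G 4; go to G.
Return G→D: 15.
Total = 5 + 7 + 5 + 4 + 15 = 36.

36 along D → J → U → Q → G → D.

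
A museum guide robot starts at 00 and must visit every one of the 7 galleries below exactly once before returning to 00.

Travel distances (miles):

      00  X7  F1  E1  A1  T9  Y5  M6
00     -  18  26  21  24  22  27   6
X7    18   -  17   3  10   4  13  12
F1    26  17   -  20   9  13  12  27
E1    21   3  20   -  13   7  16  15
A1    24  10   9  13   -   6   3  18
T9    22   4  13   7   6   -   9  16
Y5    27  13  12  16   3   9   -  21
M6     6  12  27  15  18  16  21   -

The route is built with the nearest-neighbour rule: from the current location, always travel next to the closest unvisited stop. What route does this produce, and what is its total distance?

At 00 the remaining stops are M6 6, X7 18, E1 21, T9 22, A1 24, F1 26, Y5 27; go to M6.
At M6 the remaining stops are X7 12, E1 15, T9 16, A1 18, Y5 21, F1 27; go to X7.
At X7 the remaining stops are E1 3, T9 4, A1 10, Y5 13, F1 17; go to E1.
At E1 the remaining stops are T9 7, A1 13, Y5 16, F1 20; go to T9.
At T9 the remaining stops are A1 6, Y5 9, F1 13; go to A1.
At A1 the remaining stops are Y5 3, F1 9; go to Y5.
At Y5 the remaining stops are F1 12; go to F1.
Return F1→00: 26.
Total = 6 + 12 + 3 + 7 + 6 + 3 + 12 + 26 = 75.

75 miles along 00 → M6 → X7 → E1 → T9 → A1 → Y5 → F1 → 00.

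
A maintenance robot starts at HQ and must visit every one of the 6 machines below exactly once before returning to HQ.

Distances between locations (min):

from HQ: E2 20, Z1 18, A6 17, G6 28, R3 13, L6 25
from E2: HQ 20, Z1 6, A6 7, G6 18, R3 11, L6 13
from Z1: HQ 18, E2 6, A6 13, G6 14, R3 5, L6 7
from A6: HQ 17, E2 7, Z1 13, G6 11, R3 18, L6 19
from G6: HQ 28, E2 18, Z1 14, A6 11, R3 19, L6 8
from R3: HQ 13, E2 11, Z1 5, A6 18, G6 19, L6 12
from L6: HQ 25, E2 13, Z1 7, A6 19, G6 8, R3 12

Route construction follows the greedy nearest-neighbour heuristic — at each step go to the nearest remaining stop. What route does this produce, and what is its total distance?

At HQ the remaining stops are R3 13, A6 17, Z1 18, E2 20, L6 25, G6 28; go to R3.
At R3 the remaining stops are Z1 5, E2 11, L6 12, A6 18, G6 19; go to Z1.
At Z1 the remaining stops are E2 6, L6 7, A6 13, G6 14; go to E2.
At E2 the remaining stops are A6 7, L6 13, G6 18; go to A6.
At A6 the remaining stops are G6 11, L6 19; go to G6.
At G6 the remaining stops are L6 8; go to L6.
Return L6→HQ: 25.
Total = 13 + 5 + 6 + 7 + 11 + 8 + 25 = 75.

Total distance 75 min via the nearest-neighbour route HQ → R3 → Z1 → E2 → A6 → G6 → L6 → HQ.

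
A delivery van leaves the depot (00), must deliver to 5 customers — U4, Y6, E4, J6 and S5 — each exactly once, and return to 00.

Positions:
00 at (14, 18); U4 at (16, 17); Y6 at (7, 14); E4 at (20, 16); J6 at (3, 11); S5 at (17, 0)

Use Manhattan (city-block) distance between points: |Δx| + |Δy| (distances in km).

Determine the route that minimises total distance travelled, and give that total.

With 5 stops there are 5!/2 = 60 distinct round trips (a route and its reverse cost the same).
00 - U4 - Y6 - E4 - J6 - S5 - 00: 3+12+15+22+25+21 = 98
00 - U4 - Y6 - E4 - S5 - J6 - 00: 3+12+15+19+25+18 = 92
00 - U4 - Y6 - J6 - E4 - S5 - 00: 3+12+7+22+19+21 = 84
00 - U4 - Y6 - J6 - S5 - E4 - 00: 3+12+7+25+19+8 = 74
00 - U4 - Y6 - S5 - E4 - J6 - 00: 3+12+24+19+22+18 = 98
00 - U4 - Y6 - S5 - J6 - E4 - 00: 3+12+24+25+22+8 = 94
00 - U4 - E4 - Y6 - J6 - S5 - 00: 3+5+15+7+25+21 = 76
00 - U4 - E4 - Y6 - S5 - J6 - 00: 3+5+15+24+25+18 = 90
00 - U4 - E4 - J6 - Y6 - S5 - 00: 3+5+22+7+24+21 = 82
00 - U4 - E4 - J6 - S5 - Y6 - 00: 3+5+22+25+24+11 = 90
00 - U4 - E4 - S5 - Y6 - J6 - 00: 3+5+19+24+7+18 = 76
00 - U4 - E4 - S5 - J6 - Y6 - 00: 3+5+19+25+7+11 = 70
00 - U4 - J6 - Y6 - E4 - S5 - 00: 3+19+7+15+19+21 = 84
00 - U4 - J6 - Y6 - S5 - E4 - 00: 3+19+7+24+19+8 = 80
… (46 more)
The minimum is 70.
One optimal route: 00 → U4 → E4 → S5 → J6 → Y6 → 00 (or its reverse).

70 km — the shortest possible round trip.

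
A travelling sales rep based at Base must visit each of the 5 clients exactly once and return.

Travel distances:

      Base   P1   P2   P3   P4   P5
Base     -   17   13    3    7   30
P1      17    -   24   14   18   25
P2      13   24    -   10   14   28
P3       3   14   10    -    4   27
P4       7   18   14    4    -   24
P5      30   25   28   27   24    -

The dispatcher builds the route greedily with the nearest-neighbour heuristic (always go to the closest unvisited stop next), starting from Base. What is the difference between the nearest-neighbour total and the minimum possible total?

From Base: P3=3, P4=7, P2=13, P1=17, P5=30 → choose P3 (3).
From P3: P4=4, P2=10, P1=14, P5=27 → choose P4 (4).
From P4: P2=14, P1=18, P5=24 → choose P2 (14).
From P2: P1=24, P5=28 → choose P1 (24).
From P1: P5=25 → choose P5 (25).
NN route Base → P3 → P4 → P2 → P1 → P5 → Base costs 100.
Optimal: Base → P1 → P5 → P2 → P3 → P4 → Base costs 91 (by enumerating all 60 distinct tours).
Excess = 100 − 91 = 9.

Excess over optimum: 9.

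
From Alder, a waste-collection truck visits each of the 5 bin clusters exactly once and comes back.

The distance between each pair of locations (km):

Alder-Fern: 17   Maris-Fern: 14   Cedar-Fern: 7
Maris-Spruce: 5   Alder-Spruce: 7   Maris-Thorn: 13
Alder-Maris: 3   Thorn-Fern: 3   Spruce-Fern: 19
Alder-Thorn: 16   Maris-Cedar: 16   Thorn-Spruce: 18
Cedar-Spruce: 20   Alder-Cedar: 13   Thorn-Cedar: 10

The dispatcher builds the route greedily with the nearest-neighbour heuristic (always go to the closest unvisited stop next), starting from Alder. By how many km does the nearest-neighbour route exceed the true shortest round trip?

From Alder: Maris=3, Spruce=7, Cedar=13, Thorn=16, Fern=17 → choose Maris (3).
From Maris: Spruce=5, Thorn=13, Fern=14, Cedar=16 → choose Spruce (5).
From Spruce: Thorn=18, Fern=19, Cedar=20 → choose Thorn (18).
From Thorn: Fern=3, Cedar=10 → choose Fern (3).
From Fern: Cedar=7 → choose Cedar (7).
NN route Alder → Maris → Spruce → Thorn → Fern → Cedar → Alder costs 49.
Optimal: Alder → Cedar → Fern → Thorn → Maris → Spruce → Alder costs 48 (by enumerating all 60 distinct tours).
Excess = 49 − 48 = 1.

1 km longer than the optimal tour.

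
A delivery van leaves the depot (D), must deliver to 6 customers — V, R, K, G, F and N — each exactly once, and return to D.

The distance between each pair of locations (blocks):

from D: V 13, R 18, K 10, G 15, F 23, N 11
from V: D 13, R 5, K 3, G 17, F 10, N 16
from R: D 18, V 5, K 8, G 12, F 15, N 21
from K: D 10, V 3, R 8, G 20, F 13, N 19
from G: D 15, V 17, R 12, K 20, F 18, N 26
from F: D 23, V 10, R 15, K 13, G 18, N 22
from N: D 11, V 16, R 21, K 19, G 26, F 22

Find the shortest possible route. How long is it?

81 blocks — the shortest possible round trip.

There are 360 distinct closed tours to check (reversals are equivalent).
D → V → R → K → G → F → N → D: 13+5+8+20+18+22+11 = 97
D → V → R → K → G → N → F → D: 13+5+8+20+26+22+23 = 117
D → V → R → K → F → G → N → D: 13+5+8+13+18+26+11 = 94
D → V → R → K → F → N → G → D: 13+5+8+13+22+26+15 = 102
D → V → R → K → N → G → F → D: 13+5+8+19+26+18+23 = 112
D → V → R → K → N → F → G → D: 13+5+8+19+22+18+15 = 100
D → V → R → G → K → F → N → D: 13+5+12+20+13+22+11 = 96
D → V → R → G → K → N → F → D: 13+5+12+20+19+22+23 = 114
… (352 more)
D → K → V → R → G → F → N → D: 10+3+5+12+18+22+11 = 81  ← best
The minimum is 81.
One optimal route: D → K → V → R → G → F → N → D (or its reverse).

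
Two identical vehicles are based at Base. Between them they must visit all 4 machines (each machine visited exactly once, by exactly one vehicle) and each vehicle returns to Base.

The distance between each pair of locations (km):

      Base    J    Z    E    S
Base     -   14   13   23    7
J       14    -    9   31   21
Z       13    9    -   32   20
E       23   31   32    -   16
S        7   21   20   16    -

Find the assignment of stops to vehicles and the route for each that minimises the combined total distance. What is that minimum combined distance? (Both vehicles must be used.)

82 km — the smallest possible combined total.

Check every non-empty split of the stops between the two vehicles; for each half take its own optimal tour:
  {J} + {Z, E, S}: 28 + 68 = 96
  {Z} + {J, E, S}: 26 + 68 = 94
  {J, Z} + {E, S}: 36 + 46 = 82
  {E} + {J, Z, S}: 46 + 50 = 96
  {J, E} + {Z, S}: 68 + 40 = 108
  {Z, E} + {J, S}: 68 + 42 = 110
  … (7 splits in total)
Best: vehicle 1 Base → J → Z → Base = 36; vehicle 2 Base → E → S → Base = 46; combined 82.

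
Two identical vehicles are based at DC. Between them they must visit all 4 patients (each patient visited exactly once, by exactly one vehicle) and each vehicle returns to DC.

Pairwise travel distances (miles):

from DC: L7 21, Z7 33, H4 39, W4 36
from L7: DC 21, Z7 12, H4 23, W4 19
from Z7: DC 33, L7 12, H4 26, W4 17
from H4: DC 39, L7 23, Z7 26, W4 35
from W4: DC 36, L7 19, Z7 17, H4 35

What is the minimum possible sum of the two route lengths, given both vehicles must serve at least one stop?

160 miles — the smallest possible combined total.

There are 2^3 − 1 = 7 ways to divide the 4 stops into two non-empty groups. For each, the best each vehicle can do is its own shortest tour through its group:
  {L7} + {Z7, H4, W4}: 42 + 118 = 160
  {Z7} + {L7, H4, W4}: 66 + 114 = 180
  {L7, Z7} + {H4, W4}: 66 + 110 = 176
  {H4} + {L7, Z7, W4}: 78 + 86 = 164
  {L7, H4} + {Z7, W4}: 83 + 86 = 169
  {Z7, H4} + {L7, W4}: 98 + 76 = 174
  … (7 splits in total)
Best: vehicle 1 DC → L7 → DC = 42; vehicle 2 DC → H4 → Z7 → W4 → DC = 118; combined 160.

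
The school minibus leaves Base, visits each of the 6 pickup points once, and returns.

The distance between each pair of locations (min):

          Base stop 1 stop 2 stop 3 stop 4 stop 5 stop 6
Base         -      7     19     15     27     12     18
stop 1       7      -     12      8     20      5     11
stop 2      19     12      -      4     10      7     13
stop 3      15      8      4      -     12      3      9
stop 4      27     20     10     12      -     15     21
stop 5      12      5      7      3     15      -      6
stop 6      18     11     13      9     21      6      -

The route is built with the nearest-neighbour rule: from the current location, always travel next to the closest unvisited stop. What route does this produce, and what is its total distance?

From Base: distances to unvisited — stop 1=7, stop 5=12, stop 3=15, stop 6=18, stop 2=19, stop 4=27. Nearest is stop 1 (7).
From stop 1: distances to unvisited — stop 5=5, stop 3=8, stop 6=11, stop 2=12, stop 4=20. Nearest is stop 5 (5).
From stop 5: distances to unvisited — stop 3=3, stop 6=6, stop 2=7, stop 4=15. Nearest is stop 3 (3).
From stop 3: distances to unvisited — stop 2=4, stop 6=9, stop 4=12. Nearest is stop 2 (4).
From stop 2: distances to unvisited — stop 4=10, stop 6=13. Nearest is stop 4 (10).
From stop 4: distances to unvisited — stop 6=21. Nearest is stop 6 (21).
Return stop 6→Base: 18.
Total = 7 + 5 + 3 + 4 + 10 + 21 + 18 = 68.

Total distance 68 min via the nearest-neighbour route Base → stop 1 → stop 5 → stop 3 → stop 2 → stop 4 → stop 6 → Base.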